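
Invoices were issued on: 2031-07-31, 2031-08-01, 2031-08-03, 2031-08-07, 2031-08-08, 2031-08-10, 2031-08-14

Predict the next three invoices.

2031-08-15, 2031-08-17, 2031-08-21

Gaps: 1, 2, 4, 1, 2, 4 days — not constant, but cyclic with period 3.
The events fall on every Thursday, Friday and Sunday.
The following Friday is 2031-08-15.
Next Sunday: 2031-08-17.
Next Thursday: 2031-08-21.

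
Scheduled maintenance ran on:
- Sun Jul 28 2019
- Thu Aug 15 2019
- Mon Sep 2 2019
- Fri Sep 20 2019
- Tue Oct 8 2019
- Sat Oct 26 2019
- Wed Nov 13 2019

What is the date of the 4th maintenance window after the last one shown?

Gaps between consecutive events: 18, 18, 18, 18, 18, 18 days — a constant 18-day interval.
Wed Nov 13 2019 + 18 days = Sun Dec 1 2019.
Sun Dec 1 2019 + 18 days = Thu Dec 19 2019.
Thu Dec 19 2019 + 18 days = Mon Jan 6 2020.
Mon Jan 6 2020 + 18 days = Fri Jan 24 2020.

Fri Jan 24 2020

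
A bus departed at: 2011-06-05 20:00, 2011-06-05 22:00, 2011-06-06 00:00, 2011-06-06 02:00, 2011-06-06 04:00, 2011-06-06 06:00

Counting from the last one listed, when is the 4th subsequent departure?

Spacing: 2, 2, 2, 2, 2 h — constant 2 h.
2011-06-06 06:00 + 2 h = 2011-06-06 08:00.
2011-06-06 08:00 + 2 h = 2011-06-06 10:00.
2011-06-06 10:00 + 2 h = 2011-06-06 12:00.
2011-06-06 12:00 + 2 h = 2011-06-06 14:00.

2011-06-06 14:00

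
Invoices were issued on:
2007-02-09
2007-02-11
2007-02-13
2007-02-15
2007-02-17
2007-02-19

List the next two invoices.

2007-02-21, 2007-02-23

Every event comes 2 days after the last (2, 2, 2, 2, 2).
2007-02-19 + 2 days = 2007-02-21.
2007-02-21 + 2 days = 2007-02-23.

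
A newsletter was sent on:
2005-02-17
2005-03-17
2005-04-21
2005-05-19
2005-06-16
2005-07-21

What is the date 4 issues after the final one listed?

These are Thursdays at 28- or 35-day spacing (28, 35, 28, 28, 35).
The pattern: 3rd Thursday of the month.
3rd Thursday of August 2005: 2005-08-18.
3rd Thursday of September 2005: 2005-09-15.
October 2005 — 3rd Thursday is 2005-10-20.
November 2005 — 3rd Thursday is 2005-11-17.

2005-11-17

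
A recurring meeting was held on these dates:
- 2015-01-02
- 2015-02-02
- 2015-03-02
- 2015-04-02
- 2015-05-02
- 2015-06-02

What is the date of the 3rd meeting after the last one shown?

2015-09-02

The day-of-month is always 2 (31, 28, 31, 30, 31 days between events).
So this recurs on the 2nd of each month.
July 2015: 2015-07-02.
Next: August 2015 → 2015-08-02.
Next: September 2015 → 2015-09-02.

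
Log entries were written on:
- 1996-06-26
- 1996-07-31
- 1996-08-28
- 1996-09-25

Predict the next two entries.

Every date is a Wednesday; gaps 35, 28, 28 days.
Each is the last Wednesday of its month (at least one falls on the 29th or later, ruling out '4th Wednesday').
October 1996 ends with Wednesday 1996-10-30.
Last Wednesday of November 1996: 1996-11-27.

1996-10-30, 1996-11-27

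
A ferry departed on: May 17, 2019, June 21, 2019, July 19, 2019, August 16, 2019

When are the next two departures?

September 20, 2019; October 18, 2019

These are Fridays at 28- or 35-day spacing (35, 28, 28).
The pattern: 3rd Friday of the month.
3rd Friday of September 2019: September 20, 2019.
3rd Friday of October 2019: October 18, 2019.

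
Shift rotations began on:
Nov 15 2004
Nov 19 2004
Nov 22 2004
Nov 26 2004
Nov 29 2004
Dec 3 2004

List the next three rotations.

Dec 6 2004, Dec 10 2004, Dec 13 2004

Every event lands on a Monday or Friday (gaps cycle 4, 3, 4, 3, 4).
So the schedule is: every Monday and Friday.
The following Monday is Dec 6 2004.
Next Friday: Dec 10 2004.
The following Monday is Dec 13 2004.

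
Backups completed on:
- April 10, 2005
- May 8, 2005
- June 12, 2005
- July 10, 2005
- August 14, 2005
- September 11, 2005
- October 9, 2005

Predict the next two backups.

November 13, 2005; December 11, 2005

These are Sundays at 28- or 35-day spacing (28, 35, 28, 35, 28, 28).
The pattern: 2nd Sunday of the month.
November 2005 — 2nd Sunday is November 13, 2005.
2nd Sunday of December 2005: December 11, 2005.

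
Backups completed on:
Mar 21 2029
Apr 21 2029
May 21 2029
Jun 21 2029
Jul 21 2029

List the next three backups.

The day-of-month is always 21 (31, 30, 31, 30 days between events).
So this recurs on the 21st of each month.
Next: August 2029 → Aug 21 2029.
Next: September 2029 → Sep 21 2029.
Next: October 2029 → Oct 21 2029.

Aug 21 2029, Sep 21 2029, Oct 21 2029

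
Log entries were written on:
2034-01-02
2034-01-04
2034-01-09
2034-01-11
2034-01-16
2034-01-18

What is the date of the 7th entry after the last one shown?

2034-02-13

Gaps: 2, 5, 2, 5, 2 days — not constant, but cyclic with period 2.
The events fall on every Monday and Wednesday.
The following Monday is 2034-01-23.
Next Wednesday: 2034-01-25.
The following Monday is 2034-01-30.
The following Wednesday is 2034-02-01.
Next Monday: 2034-02-06.
The following Wednesday is 2034-02-08.
The following Monday is 2034-02-13.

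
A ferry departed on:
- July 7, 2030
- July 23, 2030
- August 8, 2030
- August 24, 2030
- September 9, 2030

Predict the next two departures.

September 25, 2030; October 11, 2030

Gaps between consecutive events: 16, 16, 16, 16 days — a constant 16-day interval.
September 9, 2030 + 16 days = September 25, 2030.
September 25, 2030 + 16 days = October 11, 2030.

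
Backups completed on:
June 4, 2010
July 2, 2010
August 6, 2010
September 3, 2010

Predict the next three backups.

October 1, 2010; November 5, 2010; December 3, 2010

Gaps: 28, 35, 28 days — a mix of 28 and 35. Every date is a Friday.
Each is the 1st Friday of its month.
October 2010 — 1st Friday is October 1, 2010.
November 2010 — 1st Friday is November 5, 2010.
December 2010 — 1st Friday is December 3, 2010.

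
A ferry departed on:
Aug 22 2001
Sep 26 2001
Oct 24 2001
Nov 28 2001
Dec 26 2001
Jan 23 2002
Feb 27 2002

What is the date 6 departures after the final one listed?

All dates are Wednesdays, 35, 28, 35, 28, 28, 35 days apart.
Specifically, the 4th Wednesday of each month.
March 2002 — 4th Wednesday is Mar 27 2002.
4th Wednesday of April 2002: Apr 24 2002.
4th Wednesday of May 2002: May 22 2002.
June 2002 — 4th Wednesday is Jun 26 2002.
July 2002 — 4th Wednesday is Jul 24 2002.
4th Wednesday of August 2002: Aug 28 2002.

Aug 28 2002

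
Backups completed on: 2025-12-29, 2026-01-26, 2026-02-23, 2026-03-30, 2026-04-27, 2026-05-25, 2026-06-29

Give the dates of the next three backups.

These are Mondays with 28, 28, 35, 28, 28, 35-day gaps.
Each is the final Monday of its month — 2025-12-29 is past the 28th, so '4th Monday' doesn't fit.
Last Monday of July 2026: 2026-07-27.
August 2026 ends with Monday 2026-08-31.
Last Monday of September 2026: 2026-09-28.

2026-07-27, 2026-08-31, 2026-09-28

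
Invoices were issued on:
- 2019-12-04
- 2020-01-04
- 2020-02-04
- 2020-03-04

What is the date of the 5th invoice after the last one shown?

Each date is the 4th; the gaps (31, 31, 29) track the month lengths.
The rule is the 4th of each month.
Next: April 2020 → 2020-04-04.
May 2020: 2020-05-04.
Next: June 2020 → 2020-06-04.
Next: July 2020 → 2020-07-04.
Next: August 2020 → 2020-08-04.

2020-08-04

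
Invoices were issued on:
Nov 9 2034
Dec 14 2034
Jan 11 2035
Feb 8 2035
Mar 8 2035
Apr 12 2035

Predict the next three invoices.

May 10 2035, Jun 14 2035, Jul 12 2035

Gaps: 35, 28, 28, 28, 35 days — a mix of 28 and 35. Every date is a Thursday.
Each is the 2nd Thursday of its month.
May 2035 — 2nd Thursday is May 10 2035.
June 2035 — 2nd Thursday is Jun 14 2035.
July 2035 — 2nd Thursday is Jul 12 2035.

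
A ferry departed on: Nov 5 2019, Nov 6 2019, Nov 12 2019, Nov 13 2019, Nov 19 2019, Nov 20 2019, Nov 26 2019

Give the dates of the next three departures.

Every event lands on a Tuesday or Wednesday (gaps cycle 1, 6, 1, 6, 1, 6).
So the schedule is: every Tuesday and Wednesday.
The following Wednesday is Nov 27 2019.
Next Tuesday: Dec 3 2019.
Next Wednesday: Dec 4 2019.

Nov 27 2019, Dec 3 2019, Dec 4 2019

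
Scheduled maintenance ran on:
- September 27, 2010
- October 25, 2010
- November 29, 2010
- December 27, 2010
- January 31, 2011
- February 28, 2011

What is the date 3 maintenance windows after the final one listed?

All Mondays; the gaps (28, 35, 28, 35, 28) vary with month length.
This is the last Monday of each month.
March 2011 ends with Monday March 28, 2011.
Last Monday of April 2011: April 25, 2011.
May 2011 ends with Monday May 30, 2011.

May 30, 2011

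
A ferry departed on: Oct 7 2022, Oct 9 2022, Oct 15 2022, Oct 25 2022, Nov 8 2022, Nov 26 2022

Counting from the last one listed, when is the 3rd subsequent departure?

Feb 12 2023

Gaps: 2, 6, 10, 14, 18 days — each gap is 4 larger than the previous one.
Next gap: 22 days. Nov 26 2022 + 22 days = Dec 18 2022.
Next gap: 26 days. Dec 18 2022 + 26 days = Jan 13 2023.
Next gap: 30 days. Jan 13 2023 + 30 days = Feb 12 2023.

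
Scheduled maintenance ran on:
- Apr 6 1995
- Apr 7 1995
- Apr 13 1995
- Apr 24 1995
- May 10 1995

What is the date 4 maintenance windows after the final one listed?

Sep 1 1995

Intervals are 1, 6, 11, 16 days — an arithmetic progression with common difference 5.
Next gap: 21 days. May 10 1995 + 21 days = May 31 1995.
Next gap: 26 days. May 31 1995 + 26 days = Jun 26 1995.
Next gap: 31 days. Jun 26 1995 + 31 days = Jul 27 1995.
Next gap: 36 days. Jul 27 1995 + 36 days = Sep 1 1995.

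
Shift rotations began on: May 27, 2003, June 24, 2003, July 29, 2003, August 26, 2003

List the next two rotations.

September 30, 2003; October 28, 2003

Every date is a Tuesday; gaps 28, 35, 28 days.
Each is the last Tuesday of its month (at least one falls on the 29th or later, ruling out '4th Tuesday').
Last Tuesday of September 2003: September 30, 2003.
Last Tuesday of October 2003: October 28, 2003.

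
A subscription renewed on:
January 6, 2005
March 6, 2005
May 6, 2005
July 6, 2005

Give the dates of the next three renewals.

Gaps: 59, 61, 61 days — not constant. Every event is on the 6th of the month.
Pattern: the 6th of every 2 months.
Next: September 2005 → September 6, 2005.
November 2005: November 6, 2005.
Next: January 2006 → January 6, 2006.

September 6, 2005; November 6, 2005; January 6, 2006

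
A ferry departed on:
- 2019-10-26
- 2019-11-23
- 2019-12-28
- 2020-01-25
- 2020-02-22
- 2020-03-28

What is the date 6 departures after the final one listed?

2020-09-26

These are Saturdays at 28- or 35-day spacing (28, 35, 28, 28, 35).
The pattern: 4th Saturday of the month.
4th Saturday of April 2020: 2020-04-25.
4th Saturday of May 2020: 2020-05-23.
4th Saturday of June 2020: 2020-06-27.
4th Saturday of July 2020: 2020-07-25.
4th Saturday of August 2020: 2020-08-22.
September 2020 — 4th Saturday is 2020-09-26.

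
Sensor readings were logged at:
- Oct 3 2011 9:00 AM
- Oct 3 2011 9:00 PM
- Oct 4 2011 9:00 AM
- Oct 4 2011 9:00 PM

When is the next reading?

Oct 5 2011 9:00 AM

The interval is a steady 12 hours (12, 12, 12).
Oct 4 2011 9:00 PM + 12 h = Oct 5 2011 9:00 AM.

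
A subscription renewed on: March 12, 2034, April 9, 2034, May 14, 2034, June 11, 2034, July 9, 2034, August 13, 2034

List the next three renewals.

September 10, 2034; October 8, 2034; November 12, 2034

Gaps: 28, 35, 28, 28, 35 days — a mix of 28 and 35. Every date is a Sunday.
Each is the 2nd Sunday of its month.
2nd Sunday of September 2034: September 10, 2034.
October 2034 — 2nd Sunday is October 8, 2034.
November 2034 — 2nd Sunday is November 12, 2034.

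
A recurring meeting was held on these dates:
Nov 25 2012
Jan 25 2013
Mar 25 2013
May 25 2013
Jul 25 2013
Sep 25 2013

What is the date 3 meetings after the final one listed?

Mar 25 2014

Gaps: 61, 59, 61, 61, 62 days — not constant. Every event is on the 25th of the month.
Pattern: the 25th of every 2 months.
Next: November 2013 → Nov 25 2013.
Next: January 2014 → Jan 25 2014.
March 2014: Mar 25 2014.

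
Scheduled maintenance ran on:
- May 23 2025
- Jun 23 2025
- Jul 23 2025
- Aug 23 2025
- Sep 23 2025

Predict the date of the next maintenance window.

Oct 23 2025

The day-of-month is always 23 (31, 30, 31, 31 days between events).
So this recurs on the 23rd of each month.
Next: October 2025 → Oct 23 2025.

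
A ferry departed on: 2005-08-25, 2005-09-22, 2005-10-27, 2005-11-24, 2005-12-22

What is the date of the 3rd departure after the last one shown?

2006-03-23

Gaps: 28, 35, 28, 28 days — a mix of 28 and 35. Every date is a Thursday.
Each is the 4th Thursday of its month.
January 2006 — 4th Thursday is 2006-01-26.
February 2006 — 4th Thursday is 2006-02-23.
March 2006 — 4th Thursday is 2006-03-23.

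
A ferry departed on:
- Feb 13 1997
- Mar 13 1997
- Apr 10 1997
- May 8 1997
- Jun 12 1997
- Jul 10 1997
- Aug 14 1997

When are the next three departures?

All dates are Thursdays, 28, 28, 28, 35, 28, 35 days apart.
Specifically, the 2nd Thursday of each month.
2nd Thursday of September 1997: Sep 11 1997.
October 1997 — 2nd Thursday is Oct 9 1997.
November 1997 — 2nd Thursday is Nov 13 1997.

Sep 11 1997, Oct 9 1997, Nov 13 1997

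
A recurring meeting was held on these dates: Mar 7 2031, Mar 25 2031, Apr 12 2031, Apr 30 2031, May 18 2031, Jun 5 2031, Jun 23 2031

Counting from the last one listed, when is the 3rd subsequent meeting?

Gaps between consecutive events: 18, 18, 18, 18, 18, 18 days — a constant 18-day interval.
Jun 23 2031 + 18 days = Jul 11 2031.
Jul 11 2031 + 18 days = Jul 29 2031.
Jul 29 2031 + 18 days = Aug 16 2031.

Aug 16 2031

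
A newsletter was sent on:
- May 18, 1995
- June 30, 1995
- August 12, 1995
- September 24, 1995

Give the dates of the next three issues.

November 6, 1995; December 19, 1995; January 31, 1996

Every event comes 43 days after the last (43, 43, 43).
September 24, 1995 + 43 days = November 6, 1995.
November 6, 1995 + 43 days = December 19, 1995.
December 19, 1995 + 43 days = January 31, 1996.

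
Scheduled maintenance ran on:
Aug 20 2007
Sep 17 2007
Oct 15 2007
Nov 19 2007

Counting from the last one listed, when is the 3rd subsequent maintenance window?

These are Mondays at 28- or 35-day spacing (28, 28, 35).
The pattern: 3rd Monday of the month.
3rd Monday of December 2007: Dec 17 2007.
January 2008 — 3rd Monday is Jan 21 2008.
February 2008 — 3rd Monday is Feb 18 2008.

Feb 18 2008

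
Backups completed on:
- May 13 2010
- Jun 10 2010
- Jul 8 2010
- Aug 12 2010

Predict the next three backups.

All dates are Thursdays, 28, 28, 35 days apart.
Specifically, the 2nd Thursday of each month.
September 2010 — 2nd Thursday is Sep 9 2010.
October 2010 — 2nd Thursday is Oct 14 2010.
2nd Thursday of November 2010: Nov 11 2010.

Sep 9 2010, Oct 14 2010, Nov 11 2010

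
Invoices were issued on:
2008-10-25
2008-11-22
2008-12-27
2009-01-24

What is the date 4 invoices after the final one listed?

All dates are Saturdays, 28, 35, 28 days apart.
Specifically, the 4th Saturday of each month.
February 2009 — 4th Saturday is 2009-02-28.
March 2009 — 4th Saturday is 2009-03-28.
April 2009 — 4th Saturday is 2009-04-25.
4th Saturday of May 2009: 2009-05-23.

2009-05-23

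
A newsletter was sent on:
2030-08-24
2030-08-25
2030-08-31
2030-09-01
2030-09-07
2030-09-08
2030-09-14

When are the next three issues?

2030-09-15, 2030-09-21, 2030-09-22

Every event lands on a Saturday or Sunday (gaps cycle 1, 6, 1, 6, 1, 6).
So the schedule is: every Saturday and Sunday.
Next Sunday: 2030-09-15.
The following Saturday is 2030-09-21.
The following Sunday is 2030-09-22.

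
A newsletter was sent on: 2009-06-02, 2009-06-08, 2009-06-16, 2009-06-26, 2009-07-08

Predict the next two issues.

Intervals are 6, 8, 10, 12 days — an arithmetic progression with common difference 2.
Next gap: 14 days. 2009-07-08 + 14 days = 2009-07-22.
Next gap: 16 days. 2009-07-22 + 16 days = 2009-08-07.

2009-07-22, 2009-08-07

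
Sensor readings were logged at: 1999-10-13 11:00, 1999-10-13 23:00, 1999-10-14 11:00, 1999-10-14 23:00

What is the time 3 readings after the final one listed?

Gaps: 12, 12, 12 hours — each event is 12 hours after the previous one.
1999-10-14 23:00 + 12 h = 1999-10-15 11:00.
1999-10-15 11:00 + 12 h = 1999-10-15 23:00.
1999-10-15 23:00 + 12 h = 1999-10-16 11:00.

1999-10-16 11:00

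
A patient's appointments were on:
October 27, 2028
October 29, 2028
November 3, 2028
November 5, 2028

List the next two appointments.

November 10, 2028; November 12, 2028

Gaps: 2, 5, 2 days — not constant, but cyclic with period 2.
The events fall on every Friday and Sunday.
Next Friday: November 10, 2028.
Next Sunday: November 12, 2028.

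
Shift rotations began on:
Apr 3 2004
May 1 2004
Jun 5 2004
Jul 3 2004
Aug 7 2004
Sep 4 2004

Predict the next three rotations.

Gaps: 28, 35, 28, 35, 28 days — a mix of 28 and 35. Every date is a Saturday.
Each is the 1st Saturday of its month.
October 2004 — 1st Saturday is Oct 2 2004.
November 2004 — 1st Saturday is Nov 6 2004.
1st Saturday of December 2004: Dec 4 2004.

Oct 2 2004, Nov 6 2004, Dec 4 2004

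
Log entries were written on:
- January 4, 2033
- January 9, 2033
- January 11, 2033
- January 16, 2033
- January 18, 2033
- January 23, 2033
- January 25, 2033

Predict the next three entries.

January 30, 2033; February 1, 2033; February 6, 2033

The gap pattern 5, 2, 5, 2, 5, 2 repeats every 2 events.
These are the Tuesdays and Sundays of each week.
Next Sunday: January 30, 2033.
Next Tuesday: February 1, 2033.
The following Sunday is February 6, 2033.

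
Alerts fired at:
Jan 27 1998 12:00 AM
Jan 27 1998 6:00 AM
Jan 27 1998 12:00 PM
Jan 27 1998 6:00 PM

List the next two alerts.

Jan 28 1998 12:00 AM, Jan 28 1998 6:00 AM

Spacing: 6, 6, 6 h — constant 6 h.
Jan 27 1998 6:00 PM + 6 h = Jan 28 1998 12:00 AM.
Jan 28 1998 12:00 AM + 6 h = Jan 28 1998 6:00 AM.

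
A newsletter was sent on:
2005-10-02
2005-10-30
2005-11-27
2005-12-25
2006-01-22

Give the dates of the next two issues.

Gaps between consecutive events: 28, 28, 28, 28 days — a constant 28-day interval.
2006-01-22 + 28 days = 2006-02-19.
2006-02-19 + 28 days = 2006-03-19.

2006-02-19, 2006-03-19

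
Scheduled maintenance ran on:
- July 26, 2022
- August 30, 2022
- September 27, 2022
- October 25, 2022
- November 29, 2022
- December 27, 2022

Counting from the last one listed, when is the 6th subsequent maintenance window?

June 27, 2023

These are Tuesdays with 35, 28, 28, 35, 28-day gaps.
Each is the final Tuesday of its month — August 30, 2022 is past the 28th, so '4th Tuesday' doesn't fit.
January 2023 ends with Tuesday January 31, 2023.
Last Tuesday of February 2023: February 28, 2023.
Last Tuesday of March 2023: March 28, 2023.
Last Tuesday of April 2023: April 25, 2023.
May 2023 ends with Tuesday May 30, 2023.
June 2023 ends with Tuesday June 27, 2023.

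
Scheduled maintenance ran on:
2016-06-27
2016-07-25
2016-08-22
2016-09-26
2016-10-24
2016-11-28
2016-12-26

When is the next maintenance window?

2017-01-23

All dates are Mondays, 28, 28, 35, 28, 35, 28 days apart.
Specifically, the 4th Monday of each month.
January 2017 — 4th Monday is 2017-01-23.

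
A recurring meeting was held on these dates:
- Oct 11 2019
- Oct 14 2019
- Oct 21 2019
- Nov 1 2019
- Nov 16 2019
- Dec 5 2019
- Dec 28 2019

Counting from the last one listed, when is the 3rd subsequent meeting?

Intervals are 3, 7, 11, 15, 19, 23 days — an arithmetic progression with common difference 4.
Next gap: 27 days. Dec 28 2019 + 27 days = Jan 24 2020.
Next gap: 31 days. Jan 24 2020 + 31 days = Feb 24 2020.
Next gap: 35 days. Feb 24 2020 + 35 days = Mar 30 2020.

Mar 30 2020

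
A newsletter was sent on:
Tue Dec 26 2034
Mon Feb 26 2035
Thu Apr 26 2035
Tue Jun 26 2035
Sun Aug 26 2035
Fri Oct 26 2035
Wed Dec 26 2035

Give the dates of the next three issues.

Tue Feb 26 2036, Sat Apr 26 2036, Thu Jun 26 2036

Each date is the 26th; the gaps (62, 59, 61, 61, 61, 61) track the month lengths.
The rule is the 26th of every 2 months.
February 2036: Tue Feb 26 2036.
Next: April 2036 → Sat Apr 26 2036.
Next: June 2036 → Thu Jun 26 2036.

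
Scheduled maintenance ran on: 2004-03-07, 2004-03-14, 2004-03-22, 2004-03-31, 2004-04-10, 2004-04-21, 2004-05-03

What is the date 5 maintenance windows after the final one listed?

Intervals are 7, 8, 9, 10, 11, 12 days — an arithmetic progression with common difference 1.
Next gap: 13 days. 2004-05-03 + 13 days = 2004-05-16.
Next gap: 14 days. 2004-05-16 + 14 days = 2004-05-30.
Next gap: 15 days. 2004-05-30 + 15 days = 2004-06-14.
Next gap: 16 days. 2004-06-14 + 16 days = 2004-06-30.
Next gap: 17 days. 2004-06-30 + 17 days = 2004-07-17.

2004-07-17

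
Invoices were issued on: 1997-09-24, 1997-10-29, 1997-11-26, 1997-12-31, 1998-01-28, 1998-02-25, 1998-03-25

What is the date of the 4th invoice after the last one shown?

All Wednesdays; the gaps (35, 28, 35, 28, 28, 28) vary with month length.
This is the last Wednesday of each month.
April 1998 ends with Wednesday 1998-04-29.
Last Wednesday of May 1998: 1998-05-27.
June 1998 ends with Wednesday 1998-06-24.
July 1998 ends with Wednesday 1998-07-29.

1998-07-29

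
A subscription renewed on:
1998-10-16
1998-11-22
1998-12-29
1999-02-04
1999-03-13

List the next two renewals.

1999-04-19, 1999-05-26

Every event comes 37 days after the last (37, 37, 37, 37).
1999-03-13 + 37 days = 1999-04-19.
1999-04-19 + 37 days = 1999-05-26.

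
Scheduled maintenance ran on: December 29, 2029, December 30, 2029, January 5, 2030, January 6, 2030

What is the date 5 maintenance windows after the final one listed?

Gaps: 1, 6, 1 days — not constant, but cyclic with period 2.
The events fall on every Saturday and Sunday.
Next Saturday: January 12, 2030.
The following Sunday is January 13, 2030.
The following Saturday is January 19, 2030.
The following Sunday is January 20, 2030.
The following Saturday is January 26, 2030.

January 26, 2030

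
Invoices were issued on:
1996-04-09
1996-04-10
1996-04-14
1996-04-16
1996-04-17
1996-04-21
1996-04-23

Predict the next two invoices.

1996-04-24, 1996-04-28

Every event lands on a Tuesday or Wednesday or Sunday (gaps cycle 1, 4, 2, 1, 4, 2).
So the schedule is: every Tuesday, Wednesday and Sunday.
Next Wednesday: 1996-04-24.
Next Sunday: 1996-04-28.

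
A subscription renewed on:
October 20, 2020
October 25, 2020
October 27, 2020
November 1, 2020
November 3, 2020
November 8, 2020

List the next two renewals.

Gaps: 5, 2, 5, 2, 5 days — not constant, but cyclic with period 2.
The events fall on every Tuesday and Sunday.
Next Tuesday: November 10, 2020.
Next Sunday: November 15, 2020.

November 10, 2020; November 15, 2020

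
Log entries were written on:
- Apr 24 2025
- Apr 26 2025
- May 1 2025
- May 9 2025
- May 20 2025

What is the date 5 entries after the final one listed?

Aug 28 2025

The spacing grows by 3 each time: 2, 5, 8, 11 days.
Next gap: 14 days. May 20 2025 + 14 days = Jun 3 2025.
Next gap: 17 days. Jun 3 2025 + 17 days = Jun 20 2025.
Next gap: 20 days. Jun 20 2025 + 20 days = Jul 10 2025.
Next gap: 23 days. Jul 10 2025 + 23 days = Aug 2 2025.
Next gap: 26 days. Aug 2 2025 + 26 days = Aug 28 2025.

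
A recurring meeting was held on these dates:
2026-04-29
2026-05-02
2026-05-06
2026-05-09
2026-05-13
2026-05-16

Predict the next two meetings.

2026-05-20, 2026-05-23

Every event lands on a Wednesday or Saturday (gaps cycle 3, 4, 3, 4, 3).
So the schedule is: every Wednesday and Saturday.
The following Wednesday is 2026-05-20.
Next Saturday: 2026-05-23.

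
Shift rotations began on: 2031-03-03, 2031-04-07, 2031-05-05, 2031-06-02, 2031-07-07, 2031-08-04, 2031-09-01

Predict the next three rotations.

2031-10-06, 2031-11-03, 2031-12-01

Gaps: 35, 28, 28, 35, 28, 28 days — a mix of 28 and 35. Every date is a Monday.
Each is the 1st Monday of its month.
October 2031 — 1st Monday is 2031-10-06.
November 2031 — 1st Monday is 2031-11-03.
December 2031 — 1st Monday is 2031-12-01.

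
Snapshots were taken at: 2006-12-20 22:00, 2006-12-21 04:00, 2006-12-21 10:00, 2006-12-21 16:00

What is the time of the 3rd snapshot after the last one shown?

2006-12-22 10:00

Spacing: 6, 6, 6 h — constant 6 h.
2006-12-21 16:00 + 6 h = 2006-12-21 22:00.
2006-12-21 22:00 + 6 h = 2006-12-22 04:00.
2006-12-22 04:00 + 6 h = 2006-12-22 10:00.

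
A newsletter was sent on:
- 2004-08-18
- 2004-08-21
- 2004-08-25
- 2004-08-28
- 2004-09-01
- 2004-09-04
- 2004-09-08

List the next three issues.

Every event lands on a Wednesday or Saturday (gaps cycle 3, 4, 3, 4, 3, 4).
So the schedule is: every Wednesday and Saturday.
The following Saturday is 2004-09-11.
Next Wednesday: 2004-09-15.
The following Saturday is 2004-09-18.

2004-09-11, 2004-09-15, 2004-09-18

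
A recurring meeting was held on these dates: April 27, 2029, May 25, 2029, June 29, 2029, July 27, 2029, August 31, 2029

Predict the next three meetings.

These are Fridays with 28, 35, 28, 35-day gaps.
Each is the final Friday of its month — June 29, 2029 is past the 28th, so '4th Friday' doesn't fit.
September 2029 ends with Friday September 28, 2029.
Last Friday of October 2029: October 26, 2029.
Last Friday of November 2029: November 30, 2029.

September 28, 2029; October 26, 2029; November 30, 2029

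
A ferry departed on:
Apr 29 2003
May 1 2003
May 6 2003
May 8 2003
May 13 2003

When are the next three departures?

May 15 2003, May 20 2003, May 22 2003

The gap pattern 2, 5, 2, 5 repeats every 2 events.
These are the Tuesdays and Thursdays of each week.
The following Thursday is May 15 2003.
The following Tuesday is May 20 2003.
Next Thursday: May 22 2003.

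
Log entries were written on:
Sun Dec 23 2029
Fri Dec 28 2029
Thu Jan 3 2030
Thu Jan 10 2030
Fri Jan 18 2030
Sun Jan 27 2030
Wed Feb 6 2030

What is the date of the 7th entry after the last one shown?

Gaps: 5, 6, 7, 8, 9, 10 days — each gap is 1 larger than the previous one.
Next gap: 11 days. Wed Feb 6 2030 + 11 days = Sun Feb 17 2030.
Next gap: 12 days. Sun Feb 17 2030 + 12 days = Fri Mar 1 2030.
Next gap: 13 days. Fri Mar 1 2030 + 13 days = Thu Mar 14 2030.
Next gap: 14 days. Thu Mar 14 2030 + 14 days = Thu Mar 28 2030.
Next gap: 15 days. Thu Mar 28 2030 + 15 days = Fri Apr 12 2030.
Next gap: 16 days. Fri Apr 12 2030 + 16 days = Sun Apr 28 2030.
Next gap: 17 days. Sun Apr 28 2030 + 17 days = Wed May 15 2030.

Wed May 15 2030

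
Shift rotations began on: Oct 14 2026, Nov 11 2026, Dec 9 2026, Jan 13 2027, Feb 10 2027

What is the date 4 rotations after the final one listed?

All dates are Wednesdays, 28, 28, 35, 28 days apart.
Specifically, the 2nd Wednesday of each month.
2nd Wednesday of March 2027: Mar 10 2027.
2nd Wednesday of April 2027: Apr 14 2027.
2nd Wednesday of May 2027: May 12 2027.
2nd Wednesday of June 2027: Jun 9 2027.

Jun 9 2027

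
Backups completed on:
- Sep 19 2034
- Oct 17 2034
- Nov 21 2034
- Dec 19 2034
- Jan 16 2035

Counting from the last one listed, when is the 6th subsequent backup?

Jul 17 2035

All dates are Tuesdays, 28, 35, 28, 28 days apart.
Specifically, the 3rd Tuesday of each month.
February 2035 — 3rd Tuesday is Feb 20 2035.
March 2035 — 3rd Tuesday is Mar 20 2035.
3rd Tuesday of April 2035: Apr 17 2035.
3rd Tuesday of May 2035: May 15 2035.
3rd Tuesday of June 2035: Jun 19 2035.
3rd Tuesday of July 2035: Jul 17 2035.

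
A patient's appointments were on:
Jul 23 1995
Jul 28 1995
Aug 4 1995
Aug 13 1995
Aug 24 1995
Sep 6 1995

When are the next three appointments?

The spacing grows by 2 each time: 5, 7, 9, 11, 13 days.
Next gap: 15 days. Sep 6 1995 + 15 days = Sep 21 1995.
Next gap: 17 days. Sep 21 1995 + 17 days = Oct 8 1995.
Next gap: 19 days. Oct 8 1995 + 19 days = Oct 27 1995.

Sep 21 1995, Oct 8 1995, Oct 27 1995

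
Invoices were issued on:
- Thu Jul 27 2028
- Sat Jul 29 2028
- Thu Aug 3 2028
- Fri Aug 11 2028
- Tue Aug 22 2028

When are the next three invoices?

Intervals are 2, 5, 8, 11 days — an arithmetic progression with common difference 3.
Next gap: 14 days. Tue Aug 22 2028 + 14 days = Tue Sep 5 2028.
Next gap: 17 days. Tue Sep 5 2028 + 17 days = Fri Sep 22 2028.
Next gap: 20 days. Fri Sep 22 2028 + 20 days = Thu Oct 12 2028.

Tue Sep 5 2028, Fri Sep 22 2028, Thu Oct 12 2028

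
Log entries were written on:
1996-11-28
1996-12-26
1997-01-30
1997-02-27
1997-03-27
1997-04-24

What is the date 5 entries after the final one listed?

1997-09-25

All Thursdays; the gaps (28, 35, 28, 28, 28) vary with month length.
This is the last Thursday of each month.
Last Thursday of May 1997: 1997-05-29.
June 1997 ends with Thursday 1997-06-26.
Last Thursday of July 1997: 1997-07-31.
Last Thursday of August 1997: 1997-08-28.
September 1997 ends with Thursday 1997-09-25.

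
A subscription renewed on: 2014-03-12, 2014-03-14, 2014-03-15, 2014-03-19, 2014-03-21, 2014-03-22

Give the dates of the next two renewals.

The gap pattern 2, 1, 4, 2, 1 repeats every 3 events.
These are the Wednesdays, Fridays and Saturdays of each week.
Next Wednesday: 2014-03-26.
Next Friday: 2014-03-28.

2014-03-26, 2014-03-28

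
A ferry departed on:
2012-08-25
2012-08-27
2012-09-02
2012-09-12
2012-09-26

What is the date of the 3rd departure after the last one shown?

The spacing grows by 4 each time: 2, 6, 10, 14 days.
Next gap: 18 days. 2012-09-26 + 18 days = 2012-10-14.
Next gap: 22 days. 2012-10-14 + 22 days = 2012-11-05.
Next gap: 26 days. 2012-11-05 + 26 days = 2012-12-01.

2012-12-01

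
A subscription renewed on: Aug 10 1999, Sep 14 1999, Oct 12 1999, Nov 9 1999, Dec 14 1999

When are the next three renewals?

Jan 11 2000, Feb 8 2000, Mar 14 2000

Gaps: 35, 28, 28, 35 days — a mix of 28 and 35. Every date is a Tuesday.
Each is the 2nd Tuesday of its month.
January 2000 — 2nd Tuesday is Jan 11 2000.
February 2000 — 2nd Tuesday is Feb 8 2000.
2nd Tuesday of March 2000: Mar 14 2000.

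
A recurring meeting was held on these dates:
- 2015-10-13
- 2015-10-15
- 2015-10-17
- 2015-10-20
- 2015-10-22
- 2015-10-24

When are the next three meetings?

Gaps: 2, 2, 3, 2, 2 days — not constant, but cyclic with period 3.
The events fall on every Tuesday, Thursday and Saturday.
The following Tuesday is 2015-10-27.
The following Thursday is 2015-10-29.
Next Saturday: 2015-10-31.

2015-10-27, 2015-10-29, 2015-10-31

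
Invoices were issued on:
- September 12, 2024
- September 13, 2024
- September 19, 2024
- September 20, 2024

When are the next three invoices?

September 26, 2024; September 27, 2024; October 3, 2024

The gap pattern 1, 6, 1 repeats every 2 events.
These are the Thursdays and Fridays of each week.
Next Thursday: September 26, 2024.
Next Friday: September 27, 2024.
Next Thursday: October 3, 2024.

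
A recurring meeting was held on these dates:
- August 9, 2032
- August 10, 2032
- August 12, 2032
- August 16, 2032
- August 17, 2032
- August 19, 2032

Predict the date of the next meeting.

August 23, 2032

Gaps: 1, 2, 4, 1, 2 days — not constant, but cyclic with period 3.
The events fall on every Monday, Tuesday and Thursday.
The following Monday is August 23, 2032.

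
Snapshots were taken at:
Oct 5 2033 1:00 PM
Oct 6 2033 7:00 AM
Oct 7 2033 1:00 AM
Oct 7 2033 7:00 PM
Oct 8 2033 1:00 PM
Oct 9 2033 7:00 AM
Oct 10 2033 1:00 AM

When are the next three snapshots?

Oct 10 2033 7:00 PM, Oct 11 2033 1:00 PM, Oct 12 2033 7:00 AM

Spacing: 18, 18, 18, 18, 18, 18 h — constant 18 h.
Oct 10 2033 1:00 AM + 18 h = Oct 10 2033 7:00 PM.
Oct 10 2033 7:00 PM + 18 h = Oct 11 2033 1:00 PM.
Oct 11 2033 1:00 PM + 18 h = Oct 12 2033 7:00 AM.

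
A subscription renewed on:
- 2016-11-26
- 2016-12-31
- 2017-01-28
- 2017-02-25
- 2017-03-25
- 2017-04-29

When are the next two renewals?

2017-05-27, 2017-06-24

All Saturdays; the gaps (35, 28, 28, 28, 35) vary with month length.
This is the last Saturday of each month.
Last Saturday of May 2017: 2017-05-27.
Last Saturday of June 2017: 2017-06-24.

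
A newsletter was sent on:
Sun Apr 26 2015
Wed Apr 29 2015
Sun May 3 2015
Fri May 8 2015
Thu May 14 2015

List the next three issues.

Thu May 21 2015, Fri May 29 2015, Sun Jun 7 2015

Intervals are 3, 4, 5, 6 days — an arithmetic progression with common difference 1.
Next gap: 7 days. Thu May 14 2015 + 7 days = Thu May 21 2015.
Next gap: 8 days. Thu May 21 2015 + 8 days = Fri May 29 2015.
Next gap: 9 days. Fri May 29 2015 + 9 days = Sun Jun 7 2015.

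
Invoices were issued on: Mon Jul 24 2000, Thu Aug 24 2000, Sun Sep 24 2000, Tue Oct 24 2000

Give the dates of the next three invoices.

Gaps: 31, 31, 30 days — not constant. Every event is on the 24th of the month.
Pattern: the 24th of each month.
November 2000: Fri Nov 24 2000.
December 2000: Sun Dec 24 2000.
Next: January 2001 → Wed Jan 24 2001.

Fri Nov 24 2000, Sun Dec 24 2000, Wed Jan 24 2001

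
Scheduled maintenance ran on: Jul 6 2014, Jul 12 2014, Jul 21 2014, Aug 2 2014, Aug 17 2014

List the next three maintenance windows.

Intervals are 6, 9, 12, 15 days — an arithmetic progression with common difference 3.
Next gap: 18 days. Aug 17 2014 + 18 days = Sep 4 2014.
Next gap: 21 days. Sep 4 2014 + 21 days = Sep 25 2014.
Next gap: 24 days. Sep 25 2014 + 24 days = Oct 19 2014.

Sep 4 2014, Sep 25 2014, Oct 19 2014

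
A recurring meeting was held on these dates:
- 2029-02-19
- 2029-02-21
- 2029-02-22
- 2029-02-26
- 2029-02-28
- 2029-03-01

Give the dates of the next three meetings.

Gaps: 2, 1, 4, 2, 1 days — not constant, but cyclic with period 3.
The events fall on every Monday, Wednesday and Thursday.
The following Monday is 2029-03-05.
The following Wednesday is 2029-03-07.
Next Thursday: 2029-03-08.

2029-03-05, 2029-03-07, 2029-03-08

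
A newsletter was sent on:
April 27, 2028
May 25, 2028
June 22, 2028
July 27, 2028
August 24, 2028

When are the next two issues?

September 28, 2028; October 26, 2028

All dates are Thursdays, 28, 28, 35, 28 days apart.
Specifically, the 4th Thursday of each month.
4th Thursday of September 2028: September 28, 2028.
October 2028 — 4th Thursday is October 26, 2028.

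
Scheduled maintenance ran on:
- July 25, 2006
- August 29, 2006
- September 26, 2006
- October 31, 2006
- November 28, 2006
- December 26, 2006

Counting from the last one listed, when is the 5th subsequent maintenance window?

May 29, 2007

Every date is a Tuesday; gaps 35, 28, 35, 28, 28 days.
Each is the last Tuesday of its month (at least one falls on the 29th or later, ruling out '4th Tuesday').
January 2007 ends with Tuesday January 30, 2007.
Last Tuesday of February 2007: February 27, 2007.
March 2007 ends with Tuesday March 27, 2007.
April 2007 ends with Tuesday April 24, 2007.
May 2007 ends with Tuesday May 29, 2007.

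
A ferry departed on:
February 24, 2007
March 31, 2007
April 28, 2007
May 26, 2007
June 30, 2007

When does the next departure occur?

Every date is a Saturday; gaps 35, 28, 28, 35 days.
Each is the last Saturday of its month (at least one falls on the 29th or later, ruling out '4th Saturday').
Last Saturday of July 2007: July 28, 2007.

July 28, 2007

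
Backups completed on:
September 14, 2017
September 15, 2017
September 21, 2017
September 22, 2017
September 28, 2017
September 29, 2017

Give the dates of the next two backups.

October 5, 2017; October 6, 2017

The gap pattern 1, 6, 1, 6, 1 repeats every 2 events.
These are the Thursdays and Fridays of each week.
The following Thursday is October 5, 2017.
Next Friday: October 6, 2017.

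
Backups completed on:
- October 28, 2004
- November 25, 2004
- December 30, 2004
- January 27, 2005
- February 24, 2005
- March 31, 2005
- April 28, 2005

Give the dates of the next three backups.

All Thursdays; the gaps (28, 35, 28, 28, 35, 28) vary with month length.
This is the last Thursday of each month.
May 2005 ends with Thursday May 26, 2005.
Last Thursday of June 2005: June 30, 2005.
Last Thursday of July 2005: July 28, 2005.

May 26, 2005; June 30, 2005; July 28, 2005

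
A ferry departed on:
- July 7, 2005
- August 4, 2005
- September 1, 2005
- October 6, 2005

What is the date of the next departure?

Gaps: 28, 28, 35 days — a mix of 28 and 35. Every date is a Thursday.
Each is the 1st Thursday of its month.
November 2005 — 1st Thursday is November 3, 2005.

November 3, 2005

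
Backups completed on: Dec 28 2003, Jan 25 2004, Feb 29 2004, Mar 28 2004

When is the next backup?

Apr 25 2004

These are Sundays with 28, 35, 28-day gaps.
Each is the final Sunday of its month — Feb 29 2004 is past the 28th, so '4th Sunday' doesn't fit.
April 2004 ends with Sunday Apr 25 2004.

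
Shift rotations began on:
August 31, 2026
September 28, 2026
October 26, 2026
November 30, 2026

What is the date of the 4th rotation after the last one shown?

Every date is a Monday; gaps 28, 28, 35 days.
Each is the last Monday of its month (at least one falls on the 29th or later, ruling out '4th Monday').
December 2026 ends with Monday December 28, 2026.
January 2027 ends with Monday January 25, 2027.
Last Monday of February 2027: February 22, 2027.
March 2027 ends with Monday March 29, 2027.

March 29, 2027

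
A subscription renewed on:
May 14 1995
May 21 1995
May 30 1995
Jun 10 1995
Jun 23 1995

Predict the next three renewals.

The spacing grows by 2 each time: 7, 9, 11, 13 days.
Next gap: 15 days. Jun 23 1995 + 15 days = Jul 8 1995.
Next gap: 17 days. Jul 8 1995 + 17 days = Jul 25 1995.
Next gap: 19 days. Jul 25 1995 + 19 days = Aug 13 1995.

Jul 8 1995, Jul 25 1995, Aug 13 1995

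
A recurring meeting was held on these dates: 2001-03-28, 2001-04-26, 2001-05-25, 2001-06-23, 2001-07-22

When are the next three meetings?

Every event comes 29 days after the last (29, 29, 29, 29).
2001-07-22 + 29 days = 2001-08-20.
2001-08-20 + 29 days = 2001-09-18.
2001-09-18 + 29 days = 2001-10-17.

2001-08-20, 2001-09-18, 2001-10-17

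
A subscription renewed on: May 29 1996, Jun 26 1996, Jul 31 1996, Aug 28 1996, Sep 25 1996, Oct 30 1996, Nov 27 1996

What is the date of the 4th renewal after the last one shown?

Every date is a Wednesday; gaps 28, 35, 28, 28, 35, 28 days.
Each is the last Wednesday of its month (at least one falls on the 29th or later, ruling out '4th Wednesday').
Last Wednesday of December 1996: Dec 25 1996.
January 1997 ends with Wednesday Jan 29 1997.
February 1997 ends with Wednesday Feb 26 1997.
Last Wednesday of March 1997: Mar 26 1997.

Mar 26 1997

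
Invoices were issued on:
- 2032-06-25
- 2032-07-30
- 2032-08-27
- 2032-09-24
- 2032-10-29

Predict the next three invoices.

Every date is a Friday; gaps 35, 28, 28, 35 days.
Each is the last Friday of its month (at least one falls on the 29th or later, ruling out '4th Friday').
Last Friday of November 2032: 2032-11-26.
Last Friday of December 2032: 2032-12-31.
Last Friday of January 2033: 2033-01-28.

2032-11-26, 2032-12-31, 2033-01-28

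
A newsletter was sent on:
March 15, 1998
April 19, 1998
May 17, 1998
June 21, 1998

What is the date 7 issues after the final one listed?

All dates are Sundays, 35, 28, 35 days apart.
Specifically, the 3rd Sunday of each month.
July 1998 — 3rd Sunday is July 19, 1998.
3rd Sunday of August 1998: August 16, 1998.
3rd Sunday of September 1998: September 20, 1998.
3rd Sunday of October 1998: October 18, 1998.
3rd Sunday of November 1998: November 15, 1998.
December 1998 — 3rd Sunday is December 20, 1998.
January 1999 — 3rd Sunday is January 17, 1999.

January 17, 1999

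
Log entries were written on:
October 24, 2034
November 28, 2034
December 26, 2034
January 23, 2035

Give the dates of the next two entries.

All dates are Tuesdays, 35, 28, 28 days apart.
Specifically, the 4th Tuesday of each month.
4th Tuesday of February 2035: February 27, 2035.
March 2035 — 4th Tuesday is March 27, 2035.

February 27, 2035; March 27, 2035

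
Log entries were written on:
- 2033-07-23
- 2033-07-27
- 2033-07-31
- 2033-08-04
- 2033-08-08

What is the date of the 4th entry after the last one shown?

Gaps between consecutive events: 4, 4, 4, 4 days — a constant 4-day interval.
2033-08-08 + 4 days = 2033-08-12.
2033-08-12 + 4 days = 2033-08-16.
2033-08-16 + 4 days = 2033-08-20.
2033-08-20 + 4 days = 2033-08-24.

2033-08-24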